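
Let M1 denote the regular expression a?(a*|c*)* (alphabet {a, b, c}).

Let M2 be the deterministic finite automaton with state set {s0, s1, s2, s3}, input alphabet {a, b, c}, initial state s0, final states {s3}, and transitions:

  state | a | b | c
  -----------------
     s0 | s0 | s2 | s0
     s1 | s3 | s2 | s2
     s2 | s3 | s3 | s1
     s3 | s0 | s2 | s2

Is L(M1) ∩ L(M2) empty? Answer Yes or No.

Converting the expression M1 to a DFA (subset construction, then merging equivalent states) gives the minimal DFA with states {r0, r1}, start state r0, accepting states {r0} and transitions r0: a→r0, b→r1, c→r0; r1: a→r1, b→r1, c→r1.
Exploring the product automaton M1 × M2 from the start pair (r0, s0), following both machines on each input symbol, reaches 5 state pairs: (r0, s0), (r1, s2), (r1, s3), (r1, s1), (r1, s0).
M1 accepts in {r0} and M2 accepts in {s3}; no reachable pair has both components accepting, so no string drives both machines to acceptance simultaneously and L(M1) ∩ L(M2) = ∅.
So no string is accepted by both, and the intersection is empty.

Yes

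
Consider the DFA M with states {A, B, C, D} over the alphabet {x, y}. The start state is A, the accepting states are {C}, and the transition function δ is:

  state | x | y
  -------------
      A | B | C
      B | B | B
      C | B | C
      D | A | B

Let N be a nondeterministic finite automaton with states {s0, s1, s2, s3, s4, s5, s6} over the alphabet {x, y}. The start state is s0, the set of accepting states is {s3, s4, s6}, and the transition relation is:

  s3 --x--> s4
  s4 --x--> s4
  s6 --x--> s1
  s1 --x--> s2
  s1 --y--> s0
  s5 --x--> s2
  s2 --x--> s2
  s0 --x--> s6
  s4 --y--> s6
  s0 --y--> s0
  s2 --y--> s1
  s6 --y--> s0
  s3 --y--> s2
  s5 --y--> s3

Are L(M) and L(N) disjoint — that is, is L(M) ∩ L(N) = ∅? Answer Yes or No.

Exploring the product automaton M × N from the start pair (A, s0), following both machines on each input symbol, reaches 6 state pairs: (A, s0), (B, s6), (C, s0), (B, s1), (B, s0), (B, s2).
M accepts in {C} and N accepts in {s3, s4, s6}; no reachable pair has both components accepting, so no string drives both machines to acceptance simultaneously and L(M) ∩ L(N) = ∅.
So no string is accepted by both, and the intersection is empty.

Yes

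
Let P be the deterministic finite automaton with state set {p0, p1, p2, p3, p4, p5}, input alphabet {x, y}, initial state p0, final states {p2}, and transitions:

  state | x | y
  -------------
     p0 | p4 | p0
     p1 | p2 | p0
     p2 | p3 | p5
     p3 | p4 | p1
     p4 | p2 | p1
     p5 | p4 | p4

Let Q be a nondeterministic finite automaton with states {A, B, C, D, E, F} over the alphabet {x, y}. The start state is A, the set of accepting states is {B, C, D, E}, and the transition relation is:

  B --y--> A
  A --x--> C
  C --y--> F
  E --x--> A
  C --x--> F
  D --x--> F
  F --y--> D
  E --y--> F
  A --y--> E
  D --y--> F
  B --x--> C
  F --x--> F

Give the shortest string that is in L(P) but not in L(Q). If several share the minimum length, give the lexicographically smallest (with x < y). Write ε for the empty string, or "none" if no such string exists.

The string xx is accepted by P but not by Q.
No shorter string lies in the difference, and xx is the lexicographically first length-2 string in L(P) \ L(Q).

xx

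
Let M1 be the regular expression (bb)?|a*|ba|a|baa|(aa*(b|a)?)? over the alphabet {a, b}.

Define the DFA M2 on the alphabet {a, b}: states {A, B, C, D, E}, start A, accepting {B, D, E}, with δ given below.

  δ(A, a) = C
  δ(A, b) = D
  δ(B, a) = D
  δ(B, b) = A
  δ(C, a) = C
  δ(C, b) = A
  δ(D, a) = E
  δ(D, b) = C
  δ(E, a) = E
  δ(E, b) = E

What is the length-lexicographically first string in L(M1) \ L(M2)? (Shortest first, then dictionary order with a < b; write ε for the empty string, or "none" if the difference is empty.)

The empty string ε is accepted by M1 but not by M2.
Since ε is the unique shortest string, it is the required witness.

ε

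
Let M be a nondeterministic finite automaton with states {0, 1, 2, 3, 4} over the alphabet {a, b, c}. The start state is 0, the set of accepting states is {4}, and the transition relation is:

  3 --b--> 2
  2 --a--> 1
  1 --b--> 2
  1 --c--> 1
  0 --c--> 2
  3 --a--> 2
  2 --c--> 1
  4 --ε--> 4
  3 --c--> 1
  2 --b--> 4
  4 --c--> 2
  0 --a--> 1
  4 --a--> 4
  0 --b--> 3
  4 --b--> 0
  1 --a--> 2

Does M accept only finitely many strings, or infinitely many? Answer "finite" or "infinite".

infinite

State 1 is reachable from the start and can reach an accepting state, and it lies on the cycle 1 → 1.
Traversing that cycle any number of times yields accepted strings of unbounded length, so the language is infinite.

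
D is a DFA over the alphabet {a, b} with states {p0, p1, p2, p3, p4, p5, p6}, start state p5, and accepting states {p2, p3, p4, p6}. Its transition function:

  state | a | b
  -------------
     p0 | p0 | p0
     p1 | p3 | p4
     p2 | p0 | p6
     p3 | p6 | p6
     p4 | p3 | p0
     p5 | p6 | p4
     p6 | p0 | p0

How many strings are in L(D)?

5

The useful subgraph on states {p3, p4, p5, p6} is acyclic, so L(D) is finite; the longest accepting path visits 4 useful states, giving maximum string length 3.
Counting accepting paths from p5 by length: 2 of length 1, 1 of length 2, 2 of length 3. Total 5.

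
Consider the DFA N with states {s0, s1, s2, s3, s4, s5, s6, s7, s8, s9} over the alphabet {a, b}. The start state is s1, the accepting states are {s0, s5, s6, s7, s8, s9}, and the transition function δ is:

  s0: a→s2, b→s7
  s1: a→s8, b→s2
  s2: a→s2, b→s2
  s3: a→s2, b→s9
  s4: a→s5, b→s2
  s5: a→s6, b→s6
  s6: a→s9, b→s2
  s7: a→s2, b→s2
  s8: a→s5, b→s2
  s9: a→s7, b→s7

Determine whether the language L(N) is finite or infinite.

finite

The useful states (reachable from s1 and able to reach an accepting state) are {s1, s5, s6, s7, s8, s9}.
Restricted to these states the transition graph has no cycle, so every accepting path has bounded length and L is finite.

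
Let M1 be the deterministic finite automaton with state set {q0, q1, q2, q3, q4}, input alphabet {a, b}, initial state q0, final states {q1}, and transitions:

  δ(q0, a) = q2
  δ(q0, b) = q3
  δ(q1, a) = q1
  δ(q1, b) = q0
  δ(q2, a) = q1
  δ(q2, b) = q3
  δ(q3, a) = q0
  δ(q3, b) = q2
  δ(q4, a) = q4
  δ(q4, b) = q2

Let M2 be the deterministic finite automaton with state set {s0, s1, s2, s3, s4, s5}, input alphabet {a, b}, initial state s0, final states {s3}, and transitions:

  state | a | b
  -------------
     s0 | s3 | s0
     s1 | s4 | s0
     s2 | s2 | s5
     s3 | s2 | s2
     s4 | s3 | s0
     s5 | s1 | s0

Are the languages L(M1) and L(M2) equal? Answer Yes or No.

No

The string aa is accepted by M1 but rejected by M2.
So L(M1) ≠ L(M2).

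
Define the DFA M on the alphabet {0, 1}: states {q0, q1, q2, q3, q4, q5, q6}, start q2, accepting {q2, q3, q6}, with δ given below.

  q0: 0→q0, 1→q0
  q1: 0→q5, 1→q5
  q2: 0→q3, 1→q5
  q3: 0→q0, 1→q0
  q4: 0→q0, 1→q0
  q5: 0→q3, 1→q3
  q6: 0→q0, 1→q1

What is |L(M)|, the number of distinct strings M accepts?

The useful subgraph on states {q2, q3, q5} is acyclic, so L(M) is finite; the longest accepting path visits 3 useful states, giving maximum string length 2.
Counting accepting paths from q2 by length: 1 of length 0, 1 of length 1, 2 of length 2. Total 4.

4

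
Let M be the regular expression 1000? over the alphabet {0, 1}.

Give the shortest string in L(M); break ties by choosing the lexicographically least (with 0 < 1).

By inspection of the expression, no string of length less than 3 matches, and 100 is the lexicographically first match of length 3.

100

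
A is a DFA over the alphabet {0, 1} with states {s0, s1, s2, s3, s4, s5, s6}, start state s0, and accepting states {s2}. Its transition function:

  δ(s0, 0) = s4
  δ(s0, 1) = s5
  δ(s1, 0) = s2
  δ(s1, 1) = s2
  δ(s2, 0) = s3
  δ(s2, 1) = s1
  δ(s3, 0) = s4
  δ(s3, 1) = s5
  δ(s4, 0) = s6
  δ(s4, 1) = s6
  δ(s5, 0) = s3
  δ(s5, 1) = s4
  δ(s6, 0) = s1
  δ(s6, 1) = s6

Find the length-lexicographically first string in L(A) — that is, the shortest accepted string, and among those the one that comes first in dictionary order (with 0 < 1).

A breadth-first search from s0 reaches an accepting state first via the path s0 → s4 → s6 → s1 → s2 on input 0000.
No string of length < 4 is accepted (BFS exhausts all shorter strings without reaching an accepting state), and 0000 is the lexicographically least accepting string of length 4.

0000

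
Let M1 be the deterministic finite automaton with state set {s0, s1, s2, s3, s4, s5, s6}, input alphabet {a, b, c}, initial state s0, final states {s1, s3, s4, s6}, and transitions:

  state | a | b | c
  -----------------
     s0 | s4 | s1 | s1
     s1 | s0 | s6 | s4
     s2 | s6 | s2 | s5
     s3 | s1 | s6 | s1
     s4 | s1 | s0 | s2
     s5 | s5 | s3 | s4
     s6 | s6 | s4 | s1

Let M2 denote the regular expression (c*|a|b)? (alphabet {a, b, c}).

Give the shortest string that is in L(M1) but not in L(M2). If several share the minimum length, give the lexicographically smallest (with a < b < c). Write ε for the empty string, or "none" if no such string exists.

aa

The string aa is accepted by M1 but not by M2.
No shorter string lies in the difference, and aa is the lexicographically first length-2 string in L(M1) \ L(M2).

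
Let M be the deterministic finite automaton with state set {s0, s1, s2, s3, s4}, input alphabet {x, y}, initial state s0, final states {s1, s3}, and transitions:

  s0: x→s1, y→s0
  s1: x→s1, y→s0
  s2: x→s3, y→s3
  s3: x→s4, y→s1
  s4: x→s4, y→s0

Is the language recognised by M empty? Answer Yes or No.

The string x is accepted: the run s0 → s1 ends in the accepting state s1.
Since at least one string is accepted, L(M) is not empty.

No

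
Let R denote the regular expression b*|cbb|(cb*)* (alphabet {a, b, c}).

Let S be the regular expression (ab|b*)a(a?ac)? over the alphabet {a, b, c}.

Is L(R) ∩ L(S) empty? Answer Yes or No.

Yes

Converting the expression R to a DFA (subset construction, then merging equivalent states) gives the minimal DFA with states {r0, r1, r2, r3}, start state r0, accepting states {r0, r2, r3} and transitions r0: a→r1, b→r2, c→r3; r1: a→r1, b→r1, c→r1; r2: a→r1, b→r2, c→r1; r3: a→r1, b→r3, c→r3.
Converting the expression S to a DFA (subset construction, then merging equivalent states) gives the minimal DFA with states {s0, s1, s2, s3, s4, s5, s6, s7, s8}, start state s0, accepting states {s1, s6, s8} and transitions s0: a→s1, b→s2, c→s3; s1: a→s4, b→s5, c→s3; s2: a→s6, b→s2, c→s3; s3: a→s3, b→s3, c→s3; s4: a→s7, b→s3, c→s8; s5: a→s6, b→s3, c→s3; s6: a→s4, b→s3, c→s3; s7: a→s3, b→s3, c→s8; s8: a→s3, b→s3, c→s3.
Exploring the product automaton R × S from the start pair (r0, s0), following both machines on each input symbol, reaches 10 state pairs: (r0, s0), (r1, s1), (r2, s2), (r3, s3), (r1, s4), (r1, s5), (r1, s3), (r1, s6), (r1, s7), (r1, s8).
R accepts in {r0, r2, r3} and S accepts in {s1, s6, s8}; no reachable pair has both components accepting, so no string drives both machines to acceptance simultaneously and L(R) ∩ L(S) = ∅.
So no string is accepted by both, and the intersection is empty.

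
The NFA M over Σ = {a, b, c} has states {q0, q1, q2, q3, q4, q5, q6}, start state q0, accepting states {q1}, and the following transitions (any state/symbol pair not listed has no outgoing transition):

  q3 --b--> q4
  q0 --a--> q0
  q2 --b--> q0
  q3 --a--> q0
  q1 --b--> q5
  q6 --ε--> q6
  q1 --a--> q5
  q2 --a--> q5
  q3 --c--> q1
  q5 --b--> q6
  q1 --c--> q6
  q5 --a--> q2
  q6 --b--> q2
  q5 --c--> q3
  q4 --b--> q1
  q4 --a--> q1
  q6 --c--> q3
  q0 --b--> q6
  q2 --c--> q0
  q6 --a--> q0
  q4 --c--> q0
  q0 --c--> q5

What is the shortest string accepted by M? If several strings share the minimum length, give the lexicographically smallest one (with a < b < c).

A breadth-first search from q0 reaches an accepting state first via the path q0 → q6 → q3 → q1 on input bcc.
No string of length < 3 is accepted (BFS exhausts all shorter strings without reaching an accepting state), and bcc is the lexicographically least accepting string of length 3.

bcc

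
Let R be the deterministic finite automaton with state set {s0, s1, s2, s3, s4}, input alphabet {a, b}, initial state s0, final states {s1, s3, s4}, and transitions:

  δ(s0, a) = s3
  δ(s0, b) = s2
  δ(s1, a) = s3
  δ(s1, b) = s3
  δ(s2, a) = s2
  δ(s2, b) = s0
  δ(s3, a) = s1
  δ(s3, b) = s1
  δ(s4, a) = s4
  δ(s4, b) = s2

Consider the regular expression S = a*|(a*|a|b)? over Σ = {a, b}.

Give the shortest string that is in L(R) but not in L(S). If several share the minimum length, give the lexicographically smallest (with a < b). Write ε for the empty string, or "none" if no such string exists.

ab

The string ab is accepted by R but not by S.
No shorter string lies in the difference, and ab is the lexicographically first length-2 string in L(R) \ L(S).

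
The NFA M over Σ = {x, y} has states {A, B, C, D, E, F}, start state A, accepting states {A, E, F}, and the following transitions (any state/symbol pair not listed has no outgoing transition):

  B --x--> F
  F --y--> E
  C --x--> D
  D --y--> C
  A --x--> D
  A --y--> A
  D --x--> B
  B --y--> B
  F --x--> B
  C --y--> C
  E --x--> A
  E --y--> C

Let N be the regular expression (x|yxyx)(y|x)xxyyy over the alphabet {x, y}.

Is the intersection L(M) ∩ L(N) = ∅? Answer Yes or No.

Converting the expression N to a DFA (subset construction, then merging equivalent states) gives the minimal DFA with states {n0, n1, n2, n3, n4, n5, n6, n7, n8, n9, n10, n11}, start state n0, accepting states {n11} and transitions n0: x→n1, y→n2; n1: x→n3, y→n3; n2: x→n4, y→n5; n3: x→n6, y→n5; n4: x→n5, y→n7; n5: x→n5, y→n5; n6: x→n8, y→n5; n7: x→n1, y→n5; n8: x→n5, y→n9; n9: x→n5, y→n10; n10: x→n5, y→n11; n11: x→n5, y→n5.
Exploring the product automaton M × N from the start pair (A, n0), following both machines on each input symbol, reaches 19 state pairs: (A, n0), (D, n1), (A, n2), (B, n3), (C, n3), (D, n4), (A, n5), (F, n6), (B, n5), (D, n6), (C, n5), (C, n7), (D, n5), (B, n8), (E, n5), (F, n5), (B, n9), (B, n10), (B, n11).
M accepts in {A, E, F} and N accepts in {n11}; no reachable pair has both components accepting, so no string drives both machines to acceptance simultaneously and L(M) ∩ L(N) = ∅.
So no string is accepted by both, and the intersection is empty.

Yes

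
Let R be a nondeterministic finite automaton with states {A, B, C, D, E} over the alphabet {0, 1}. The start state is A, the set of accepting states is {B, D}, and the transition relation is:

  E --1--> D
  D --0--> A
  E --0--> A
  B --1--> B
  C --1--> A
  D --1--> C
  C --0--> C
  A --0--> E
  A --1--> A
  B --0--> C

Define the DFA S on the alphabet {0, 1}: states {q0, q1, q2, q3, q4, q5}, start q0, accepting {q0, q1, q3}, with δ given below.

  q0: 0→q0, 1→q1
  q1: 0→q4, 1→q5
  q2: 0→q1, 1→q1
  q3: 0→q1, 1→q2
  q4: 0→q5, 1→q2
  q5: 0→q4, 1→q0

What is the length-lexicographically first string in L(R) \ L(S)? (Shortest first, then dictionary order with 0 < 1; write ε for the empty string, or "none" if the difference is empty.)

101

The string 101 is accepted by R but not by S.
No shorter string lies in the difference, and 101 is the lexicographically first length-3 string in L(R) \ L(S).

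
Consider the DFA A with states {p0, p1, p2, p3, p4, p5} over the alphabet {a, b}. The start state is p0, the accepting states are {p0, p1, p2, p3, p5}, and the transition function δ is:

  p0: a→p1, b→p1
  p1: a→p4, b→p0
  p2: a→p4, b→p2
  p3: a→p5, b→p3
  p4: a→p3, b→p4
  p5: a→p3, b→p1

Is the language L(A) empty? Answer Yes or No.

The empty string ε is accepted: the run p0 ends in the accepting state p0.
Since at least one string is accepted, L(A) is not empty.

No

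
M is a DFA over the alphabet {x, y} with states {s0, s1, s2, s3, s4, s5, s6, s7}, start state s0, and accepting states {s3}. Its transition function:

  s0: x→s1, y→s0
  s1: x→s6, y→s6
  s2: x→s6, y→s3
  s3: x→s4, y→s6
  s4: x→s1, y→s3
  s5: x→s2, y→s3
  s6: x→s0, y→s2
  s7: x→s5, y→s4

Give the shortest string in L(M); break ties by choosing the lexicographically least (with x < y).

xxyy

A breadth-first search from s0 reaches an accepting state first via the path s0 → s1 → s6 → s2 → s3 on input xxyy.
No string of length < 4 is accepted (BFS exhausts all shorter strings without reaching an accepting state), and xxyy is the lexicographically least accepting string of length 4.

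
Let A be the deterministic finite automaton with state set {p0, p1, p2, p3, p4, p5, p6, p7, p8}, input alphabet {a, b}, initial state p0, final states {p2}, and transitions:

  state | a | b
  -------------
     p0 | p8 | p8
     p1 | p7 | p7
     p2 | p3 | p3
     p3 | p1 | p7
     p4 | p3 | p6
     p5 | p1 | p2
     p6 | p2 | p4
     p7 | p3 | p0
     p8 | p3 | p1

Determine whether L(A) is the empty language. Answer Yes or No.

The states reachable from the start state are {p0, p1, p3, p7, p8}.
None of the accepting states {p2} is reachable, so no string is accepted and L(A) = ∅.

Yes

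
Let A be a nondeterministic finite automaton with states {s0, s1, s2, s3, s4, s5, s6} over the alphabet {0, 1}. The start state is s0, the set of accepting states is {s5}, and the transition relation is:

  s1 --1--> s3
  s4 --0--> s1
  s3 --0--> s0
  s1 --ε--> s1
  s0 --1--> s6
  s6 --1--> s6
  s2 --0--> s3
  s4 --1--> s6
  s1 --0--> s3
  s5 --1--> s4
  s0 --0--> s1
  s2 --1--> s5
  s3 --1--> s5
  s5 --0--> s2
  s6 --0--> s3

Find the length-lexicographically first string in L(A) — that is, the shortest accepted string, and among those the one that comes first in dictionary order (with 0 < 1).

A breadth-first search from s0 reaches an accepting state first via the path s0 → s1 → s3 → s5 on input 001.
No string of length < 3 is accepted (BFS exhausts all shorter strings without reaching an accepting state), and 001 is the lexicographically least accepting string of length 3.

001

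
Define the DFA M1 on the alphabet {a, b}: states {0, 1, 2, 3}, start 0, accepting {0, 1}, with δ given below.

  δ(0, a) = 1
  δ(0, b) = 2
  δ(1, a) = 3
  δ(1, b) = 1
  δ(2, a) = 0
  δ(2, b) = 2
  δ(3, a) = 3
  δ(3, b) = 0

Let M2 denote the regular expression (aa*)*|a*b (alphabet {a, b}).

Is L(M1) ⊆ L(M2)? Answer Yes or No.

The string ba is in L(M1) but not in L(M2).
So L(M1) ⊄ L(M2).

No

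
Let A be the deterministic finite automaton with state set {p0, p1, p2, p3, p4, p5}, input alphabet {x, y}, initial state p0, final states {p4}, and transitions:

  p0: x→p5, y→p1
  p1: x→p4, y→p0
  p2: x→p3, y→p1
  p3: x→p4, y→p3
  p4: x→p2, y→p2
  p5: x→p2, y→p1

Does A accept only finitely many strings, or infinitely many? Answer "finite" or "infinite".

infinite

State p0 is reachable from the start and can reach an accepting state, and it lies on the cycle p0 → p1 → p0.
Traversing that cycle any number of times yields accepted strings of unbounded length, so the language is infinite.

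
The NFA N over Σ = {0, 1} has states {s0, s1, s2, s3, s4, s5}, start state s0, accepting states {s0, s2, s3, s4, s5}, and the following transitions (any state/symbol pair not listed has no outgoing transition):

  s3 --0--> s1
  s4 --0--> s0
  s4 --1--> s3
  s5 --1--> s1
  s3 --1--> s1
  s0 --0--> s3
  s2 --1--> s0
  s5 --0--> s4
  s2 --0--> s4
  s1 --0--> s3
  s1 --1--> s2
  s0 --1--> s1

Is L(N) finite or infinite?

infinite

State s0 is reachable from the start and can reach an accepting state, and it lies on the cycle s0 → s1 → s2 → s0.
Traversing that cycle any number of times yields accepted strings of unbounded length, so the language is infinite.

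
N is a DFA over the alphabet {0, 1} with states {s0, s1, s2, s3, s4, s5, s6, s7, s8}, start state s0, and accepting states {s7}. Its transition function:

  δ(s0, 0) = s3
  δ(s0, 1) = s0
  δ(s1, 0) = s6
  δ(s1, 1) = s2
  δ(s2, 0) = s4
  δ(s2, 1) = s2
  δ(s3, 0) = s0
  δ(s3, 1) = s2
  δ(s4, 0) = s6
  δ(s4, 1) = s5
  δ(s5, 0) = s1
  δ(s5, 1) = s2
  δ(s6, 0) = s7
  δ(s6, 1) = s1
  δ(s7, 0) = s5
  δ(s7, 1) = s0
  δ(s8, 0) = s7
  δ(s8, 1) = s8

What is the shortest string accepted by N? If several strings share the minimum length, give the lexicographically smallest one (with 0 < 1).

A breadth-first search from s0 reaches an accepting state first via the path s0 → s3 → s2 → s4 → s6 → s7 on input 01000.
No string of length < 5 is accepted (BFS exhausts all shorter strings without reaching an accepting state), and 01000 is the lexicographically least accepting string of length 5.

01000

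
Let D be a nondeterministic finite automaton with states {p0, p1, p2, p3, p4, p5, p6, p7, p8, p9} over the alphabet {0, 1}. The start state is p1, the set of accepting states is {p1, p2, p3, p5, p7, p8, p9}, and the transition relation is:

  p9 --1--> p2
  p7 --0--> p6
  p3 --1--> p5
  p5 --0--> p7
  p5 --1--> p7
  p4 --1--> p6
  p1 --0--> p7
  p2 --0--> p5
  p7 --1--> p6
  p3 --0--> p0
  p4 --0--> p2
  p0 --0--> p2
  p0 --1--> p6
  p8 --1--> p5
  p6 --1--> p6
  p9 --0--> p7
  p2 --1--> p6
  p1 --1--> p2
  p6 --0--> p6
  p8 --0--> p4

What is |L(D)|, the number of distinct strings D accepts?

The useful subgraph on states {p1, p2, p5, p7} is acyclic, so L(D) is finite; the longest accepting path visits 4 useful states, giving maximum string length 3.
Counting accepting paths from p1 by length: 1 of length 0, 2 of length 1, 1 of length 2, 2 of length 3. Total 6.

6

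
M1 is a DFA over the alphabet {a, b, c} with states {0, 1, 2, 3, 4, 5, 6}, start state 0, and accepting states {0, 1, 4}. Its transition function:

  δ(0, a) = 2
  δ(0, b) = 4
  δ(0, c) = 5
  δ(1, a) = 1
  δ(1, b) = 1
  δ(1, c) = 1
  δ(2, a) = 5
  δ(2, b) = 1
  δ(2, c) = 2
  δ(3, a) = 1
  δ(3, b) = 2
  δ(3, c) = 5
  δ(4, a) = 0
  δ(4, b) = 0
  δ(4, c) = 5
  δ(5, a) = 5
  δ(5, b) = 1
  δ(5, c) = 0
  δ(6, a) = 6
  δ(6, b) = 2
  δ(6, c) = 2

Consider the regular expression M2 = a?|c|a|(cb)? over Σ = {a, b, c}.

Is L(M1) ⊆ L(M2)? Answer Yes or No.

The string b is in L(M1) but not in L(M2).
So L(M1) ⊄ L(M2).

No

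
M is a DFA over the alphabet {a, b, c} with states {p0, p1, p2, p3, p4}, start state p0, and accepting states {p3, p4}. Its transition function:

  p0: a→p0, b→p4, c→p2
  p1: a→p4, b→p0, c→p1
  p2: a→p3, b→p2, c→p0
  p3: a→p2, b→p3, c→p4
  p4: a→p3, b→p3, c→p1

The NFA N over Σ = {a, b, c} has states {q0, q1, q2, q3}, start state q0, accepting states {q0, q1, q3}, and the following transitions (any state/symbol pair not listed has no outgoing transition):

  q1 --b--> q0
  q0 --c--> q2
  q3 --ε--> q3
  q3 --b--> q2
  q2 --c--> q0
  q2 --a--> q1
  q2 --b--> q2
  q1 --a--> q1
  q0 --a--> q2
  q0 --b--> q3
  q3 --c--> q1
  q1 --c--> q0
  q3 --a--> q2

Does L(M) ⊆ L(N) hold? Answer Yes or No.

No

The string ab is in L(M) but not in L(N).
So L(M) ⊄ L(N).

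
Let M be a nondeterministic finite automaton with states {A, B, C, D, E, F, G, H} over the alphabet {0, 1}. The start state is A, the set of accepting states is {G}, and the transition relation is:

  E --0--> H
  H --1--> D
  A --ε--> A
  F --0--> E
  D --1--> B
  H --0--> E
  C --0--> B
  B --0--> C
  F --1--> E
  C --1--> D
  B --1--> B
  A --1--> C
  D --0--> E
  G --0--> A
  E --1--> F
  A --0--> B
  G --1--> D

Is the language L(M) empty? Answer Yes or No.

Yes

The states reachable from the start state are {A, B, C, D, E, F, H}.
None of the accepting states {G} is reachable, so no string is accepted and L(M) = ∅.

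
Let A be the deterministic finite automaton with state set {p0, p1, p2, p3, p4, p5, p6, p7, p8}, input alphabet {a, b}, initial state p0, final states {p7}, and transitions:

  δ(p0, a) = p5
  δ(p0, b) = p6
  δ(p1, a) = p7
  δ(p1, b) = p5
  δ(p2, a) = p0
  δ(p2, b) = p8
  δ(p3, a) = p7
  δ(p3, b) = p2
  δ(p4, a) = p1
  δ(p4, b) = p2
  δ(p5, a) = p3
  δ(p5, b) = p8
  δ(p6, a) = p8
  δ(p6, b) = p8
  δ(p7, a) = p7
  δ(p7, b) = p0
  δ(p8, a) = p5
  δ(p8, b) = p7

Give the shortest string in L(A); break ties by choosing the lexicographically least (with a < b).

aaa

A breadth-first search from p0 reaches an accepting state first via the path p0 → p5 → p3 → p7 on input aaa.
No string of length < 3 is accepted (BFS exhausts all shorter strings without reaching an accepting state), and aaa is the lexicographically least accepting string of length 3.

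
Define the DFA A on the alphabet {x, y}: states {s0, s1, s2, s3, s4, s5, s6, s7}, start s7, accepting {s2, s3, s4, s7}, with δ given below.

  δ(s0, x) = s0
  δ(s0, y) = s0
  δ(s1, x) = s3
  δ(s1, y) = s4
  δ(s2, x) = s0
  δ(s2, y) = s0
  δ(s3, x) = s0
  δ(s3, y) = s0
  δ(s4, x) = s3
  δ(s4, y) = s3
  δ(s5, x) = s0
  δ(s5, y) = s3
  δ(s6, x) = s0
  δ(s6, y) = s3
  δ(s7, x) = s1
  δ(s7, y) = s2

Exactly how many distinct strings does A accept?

6

The useful subgraph on states {s1, s2, s3, s4, s7} is acyclic, so L(A) is finite; the longest accepting path visits 4 useful states, giving maximum string length 3.
Counting accepting paths from s7 by length: 1 of length 0, 1 of length 1, 2 of length 2, 2 of length 3. Total 6.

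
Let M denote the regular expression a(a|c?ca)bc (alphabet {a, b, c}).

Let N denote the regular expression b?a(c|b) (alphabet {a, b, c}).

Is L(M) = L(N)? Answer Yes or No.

The string aabc is accepted by M but rejected by N.
So L(M) ≠ L(N).

No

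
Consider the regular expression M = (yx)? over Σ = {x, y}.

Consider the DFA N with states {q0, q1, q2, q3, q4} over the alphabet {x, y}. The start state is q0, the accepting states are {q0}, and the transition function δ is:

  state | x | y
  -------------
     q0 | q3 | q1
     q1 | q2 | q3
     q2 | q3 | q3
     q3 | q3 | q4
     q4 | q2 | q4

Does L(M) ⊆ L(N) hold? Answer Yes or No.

No

The string yx is in L(M) but not in L(N).
So L(M) ⊄ L(N).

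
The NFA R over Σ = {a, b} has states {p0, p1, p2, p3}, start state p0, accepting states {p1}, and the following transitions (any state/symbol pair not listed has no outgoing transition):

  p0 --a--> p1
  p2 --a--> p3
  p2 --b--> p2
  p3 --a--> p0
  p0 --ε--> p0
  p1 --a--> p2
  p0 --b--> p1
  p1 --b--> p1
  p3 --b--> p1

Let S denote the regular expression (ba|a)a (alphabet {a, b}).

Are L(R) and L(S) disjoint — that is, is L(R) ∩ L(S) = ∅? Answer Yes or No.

Yes

Converting the expression S to a DFA (subset construction, then merging equivalent states) gives the minimal DFA with states {s0, s1, s2, s3, s4}, start state s0, accepting states {s3} and transitions s0: a→s1, b→s2; s1: a→s3, b→s4; s2: a→s1, b→s4; s3: a→s4, b→s4; s4: a→s4, b→s4.
Exploring the product automaton R × S from the start pair (p0, s0), following both machines on each input symbol, reaches 10 state pairs: (p0, s0), (p1, s1), (p1, s2), (p2, s3), (p1, s4), (p2, s1), (p3, s4), (p2, s4), (p3, s3), (p0, s4).
R accepts in {p1} and S accepts in {s3}; no reachable pair has both components accepting, so no string drives both machines to acceptance simultaneously and L(R) ∩ L(S) = ∅.
So no string is accepted by both, and the intersection is empty.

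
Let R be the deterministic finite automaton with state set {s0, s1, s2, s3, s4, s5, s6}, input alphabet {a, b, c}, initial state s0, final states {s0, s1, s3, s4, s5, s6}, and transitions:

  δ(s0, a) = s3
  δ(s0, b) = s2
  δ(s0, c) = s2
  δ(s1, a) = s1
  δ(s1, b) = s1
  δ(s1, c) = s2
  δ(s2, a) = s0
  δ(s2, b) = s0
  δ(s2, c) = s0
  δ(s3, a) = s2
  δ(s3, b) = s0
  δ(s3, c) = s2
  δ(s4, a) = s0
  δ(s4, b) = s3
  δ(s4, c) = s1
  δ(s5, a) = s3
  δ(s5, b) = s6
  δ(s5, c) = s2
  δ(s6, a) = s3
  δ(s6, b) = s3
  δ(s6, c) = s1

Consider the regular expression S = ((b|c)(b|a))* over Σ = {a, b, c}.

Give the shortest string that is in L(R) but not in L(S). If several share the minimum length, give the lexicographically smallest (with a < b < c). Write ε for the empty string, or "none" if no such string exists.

a

The string a is accepted by R but not by S.
No shorter string lies in the difference, and a is the lexicographically first length-1 string in L(R) \ L(S).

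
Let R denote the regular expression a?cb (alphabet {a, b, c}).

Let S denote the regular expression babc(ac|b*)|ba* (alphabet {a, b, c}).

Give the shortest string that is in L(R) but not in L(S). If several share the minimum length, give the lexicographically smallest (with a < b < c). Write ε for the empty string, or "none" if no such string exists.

The string cb is accepted by R but not by S.
No shorter string lies in the difference, and cb is the lexicographically first length-2 string in L(R) \ L(S).

cb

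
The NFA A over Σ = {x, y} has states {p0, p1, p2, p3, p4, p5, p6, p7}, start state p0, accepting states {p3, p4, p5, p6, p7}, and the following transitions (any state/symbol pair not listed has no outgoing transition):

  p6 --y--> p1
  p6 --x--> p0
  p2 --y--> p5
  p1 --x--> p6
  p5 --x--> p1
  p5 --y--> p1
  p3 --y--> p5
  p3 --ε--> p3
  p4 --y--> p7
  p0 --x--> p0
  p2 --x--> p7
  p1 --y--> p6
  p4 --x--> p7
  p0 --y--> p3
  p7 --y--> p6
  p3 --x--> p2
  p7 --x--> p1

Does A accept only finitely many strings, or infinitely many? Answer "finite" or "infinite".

State p0 is reachable from the start and can reach an accepting state, and it lies on the cycle p0 → p0.
Traversing that cycle any number of times yields accepted strings of unbounded length, so the language is infinite.

infinite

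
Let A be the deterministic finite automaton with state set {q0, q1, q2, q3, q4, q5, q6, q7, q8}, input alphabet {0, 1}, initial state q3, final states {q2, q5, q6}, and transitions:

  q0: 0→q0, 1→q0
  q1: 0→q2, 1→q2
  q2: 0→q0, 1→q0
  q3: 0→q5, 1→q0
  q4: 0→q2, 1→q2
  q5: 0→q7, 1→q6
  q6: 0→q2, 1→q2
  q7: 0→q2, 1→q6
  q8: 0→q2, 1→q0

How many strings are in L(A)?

The useful subgraph on states {q2, q3, q5, q6, q7} is acyclic, so L(A) is finite; the longest accepting path visits 5 useful states, giving maximum string length 4.
Counting accepting paths from q3 by length: 1 of length 1, 1 of length 2, 4 of length 3, 2 of length 4. Total 8.

8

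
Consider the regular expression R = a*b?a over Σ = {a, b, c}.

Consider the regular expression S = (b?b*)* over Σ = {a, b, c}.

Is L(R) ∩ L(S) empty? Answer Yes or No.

Yes

Converting the expression R to a DFA (subset construction, then merging equivalent states) gives the minimal DFA with states {r0, r1, r2, r3, r4}, start state r0, accepting states {r1, r4} and transitions r0: a→r1, b→r2, c→r3; r1: a→r1, b→r2, c→r3; r2: a→r4, b→r3, c→r3; r3: a→r3, b→r3, c→r3; r4: a→r3, b→r3, c→r3.
Converting the expression S to a DFA (subset construction, then merging equivalent states) gives the minimal DFA with states {s0, s1}, start state s0, accepting states {s0} and transitions s0: a→s1, b→s0, c→s1; s1: a→s1, b→s1, c→s1.
Exploring the product automaton R × S from the start pair (r0, s0), following both machines on each input symbol, reaches 7 state pairs: (r0, s0), (r1, s1), (r2, s0), (r3, s1), (r2, s1), (r4, s1), (r3, s0).
R accepts in {r1, r4} and S accepts in {s0}; no reachable pair has both components accepting, so no string drives both machines to acceptance simultaneously and L(R) ∩ L(S) = ∅.
So no string is accepted by both, and the intersection is empty.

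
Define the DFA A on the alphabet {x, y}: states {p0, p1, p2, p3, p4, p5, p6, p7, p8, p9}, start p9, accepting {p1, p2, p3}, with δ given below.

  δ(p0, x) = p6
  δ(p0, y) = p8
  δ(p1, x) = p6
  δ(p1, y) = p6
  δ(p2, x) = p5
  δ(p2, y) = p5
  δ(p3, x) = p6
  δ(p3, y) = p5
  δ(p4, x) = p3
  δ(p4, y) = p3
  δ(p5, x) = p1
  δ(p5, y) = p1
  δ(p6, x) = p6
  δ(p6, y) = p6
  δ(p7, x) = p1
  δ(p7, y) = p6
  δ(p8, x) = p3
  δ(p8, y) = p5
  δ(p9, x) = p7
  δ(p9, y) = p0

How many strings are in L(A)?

The useful subgraph on states {p0, p1, p3, p5, p7, p8, p9} is acyclic, so L(A) is finite; the longest accepting path visits 6 useful states, giving maximum string length 5.
Counting accepting paths from p9 by length: 1 of length 2, 1 of length 3, 2 of length 4, 2 of length 5. Total 6.

6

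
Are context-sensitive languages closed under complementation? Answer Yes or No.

Yes

The context-sensitive languages are exactly NSPACE(n), and by the Immerman–Szelepcsényi theorem nondeterministic space classes (from log n up) are closed under complement.
So the context-sensitive languages are closed under complement.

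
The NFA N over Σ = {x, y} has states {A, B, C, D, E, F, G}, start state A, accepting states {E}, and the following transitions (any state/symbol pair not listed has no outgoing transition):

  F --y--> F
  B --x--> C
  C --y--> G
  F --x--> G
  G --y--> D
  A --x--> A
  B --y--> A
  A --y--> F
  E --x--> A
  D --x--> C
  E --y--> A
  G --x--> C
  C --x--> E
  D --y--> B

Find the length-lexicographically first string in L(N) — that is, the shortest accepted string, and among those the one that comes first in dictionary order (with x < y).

A breadth-first search from A reaches an accepting state first via the path A → F → G → C → E on input yxxx.
No string of length < 4 is accepted (BFS exhausts all shorter strings without reaching an accepting state), and yxxx is the lexicographically least accepting string of length 4.

yxxx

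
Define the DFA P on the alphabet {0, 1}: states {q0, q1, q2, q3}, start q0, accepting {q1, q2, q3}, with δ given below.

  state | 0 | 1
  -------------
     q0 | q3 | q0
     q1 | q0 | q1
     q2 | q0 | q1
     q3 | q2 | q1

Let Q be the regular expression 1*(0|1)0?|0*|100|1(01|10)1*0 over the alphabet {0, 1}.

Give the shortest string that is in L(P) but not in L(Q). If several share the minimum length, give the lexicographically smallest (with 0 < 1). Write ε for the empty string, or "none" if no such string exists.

The string 01 is accepted by P but not by Q.
No shorter string lies in the difference, and 01 is the lexicographically first length-2 string in L(P) \ L(Q).

01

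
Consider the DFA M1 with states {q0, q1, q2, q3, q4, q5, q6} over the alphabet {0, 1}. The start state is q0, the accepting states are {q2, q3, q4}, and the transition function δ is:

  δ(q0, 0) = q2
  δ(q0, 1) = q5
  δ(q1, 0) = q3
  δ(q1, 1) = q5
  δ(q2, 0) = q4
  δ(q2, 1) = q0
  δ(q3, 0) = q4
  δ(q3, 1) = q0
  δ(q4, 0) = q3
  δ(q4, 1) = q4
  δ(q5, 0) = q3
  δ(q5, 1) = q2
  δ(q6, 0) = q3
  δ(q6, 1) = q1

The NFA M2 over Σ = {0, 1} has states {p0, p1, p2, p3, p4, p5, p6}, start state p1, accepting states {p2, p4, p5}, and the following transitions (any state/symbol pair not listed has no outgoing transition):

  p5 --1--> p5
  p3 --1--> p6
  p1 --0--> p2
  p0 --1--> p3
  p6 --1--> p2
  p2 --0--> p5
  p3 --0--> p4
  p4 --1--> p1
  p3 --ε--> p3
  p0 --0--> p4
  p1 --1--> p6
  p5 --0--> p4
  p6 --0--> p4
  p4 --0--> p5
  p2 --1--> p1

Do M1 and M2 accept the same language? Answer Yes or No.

Exploring the product automaton M1 × M2 from the start pair (q0, p1), following both machines on each input symbol, reaches 5 state pairs: (q0, p1), (q2, p2), (q5, p6), (q4, p5), (q3, p4).
M1 accepts in {q2, q3, q4} and M2 accepts in {p2, p4, p5}. In every reachable pair the two components are either both accepting — (q2, p2), (q4, p5), (q3, p4) — or both non-accepting, so no string is accepted by exactly one of the machines: L(M1) \ L(M2) and L(M2) \ L(M1) are both empty.
Hence every string is accepted by M1 iff it is accepted by M2, and the two languages coincide.

Yes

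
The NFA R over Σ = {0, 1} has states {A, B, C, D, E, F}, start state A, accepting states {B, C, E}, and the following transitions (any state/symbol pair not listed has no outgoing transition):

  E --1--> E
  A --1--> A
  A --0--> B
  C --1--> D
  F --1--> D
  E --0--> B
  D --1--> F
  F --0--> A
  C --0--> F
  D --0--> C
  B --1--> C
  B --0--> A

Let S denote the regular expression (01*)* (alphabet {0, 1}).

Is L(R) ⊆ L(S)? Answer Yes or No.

The string 10 is in L(R) but not in L(S).
So L(R) ⊄ L(S).

No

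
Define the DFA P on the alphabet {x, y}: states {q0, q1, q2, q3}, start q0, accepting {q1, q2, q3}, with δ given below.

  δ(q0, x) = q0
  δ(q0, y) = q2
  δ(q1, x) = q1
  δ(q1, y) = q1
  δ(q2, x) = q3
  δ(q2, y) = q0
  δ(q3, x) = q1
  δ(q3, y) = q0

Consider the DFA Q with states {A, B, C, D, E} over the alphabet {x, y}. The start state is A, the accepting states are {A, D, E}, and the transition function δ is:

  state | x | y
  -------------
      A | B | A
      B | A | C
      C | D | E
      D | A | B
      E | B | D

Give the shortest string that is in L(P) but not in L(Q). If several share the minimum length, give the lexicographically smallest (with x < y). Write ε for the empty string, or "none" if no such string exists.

xy

The string xy is accepted by P but not by Q.
No shorter string lies in the difference, and xy is the lexicographically first length-2 string in L(P) \ L(Q).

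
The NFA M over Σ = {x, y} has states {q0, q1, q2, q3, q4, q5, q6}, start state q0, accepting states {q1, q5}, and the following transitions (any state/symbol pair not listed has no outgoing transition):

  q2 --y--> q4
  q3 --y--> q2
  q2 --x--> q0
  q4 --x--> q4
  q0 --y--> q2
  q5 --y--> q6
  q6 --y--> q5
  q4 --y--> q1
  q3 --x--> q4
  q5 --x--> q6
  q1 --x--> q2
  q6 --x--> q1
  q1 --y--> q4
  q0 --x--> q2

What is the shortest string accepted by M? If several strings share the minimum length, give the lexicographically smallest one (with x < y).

xyy

A breadth-first search from q0 reaches an accepting state first via the path q0 → q2 → q4 → q1 on input xyy.
No string of length < 3 is accepted (BFS exhausts all shorter strings without reaching an accepting state), and xyy is the lexicographically least accepting string of length 3.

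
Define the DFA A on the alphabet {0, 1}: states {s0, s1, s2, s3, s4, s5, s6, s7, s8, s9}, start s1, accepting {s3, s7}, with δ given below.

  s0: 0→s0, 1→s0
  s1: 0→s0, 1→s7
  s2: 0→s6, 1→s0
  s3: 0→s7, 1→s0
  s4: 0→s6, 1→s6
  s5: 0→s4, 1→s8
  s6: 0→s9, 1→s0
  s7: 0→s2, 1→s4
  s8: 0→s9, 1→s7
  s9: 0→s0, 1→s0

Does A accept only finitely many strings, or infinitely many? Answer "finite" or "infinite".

finite

The useful states (reachable from s1 and able to reach an accepting state) are {s1, s7}.
Restricted to these states the transition graph has no cycle, so every accepting path has bounded length and L is finite.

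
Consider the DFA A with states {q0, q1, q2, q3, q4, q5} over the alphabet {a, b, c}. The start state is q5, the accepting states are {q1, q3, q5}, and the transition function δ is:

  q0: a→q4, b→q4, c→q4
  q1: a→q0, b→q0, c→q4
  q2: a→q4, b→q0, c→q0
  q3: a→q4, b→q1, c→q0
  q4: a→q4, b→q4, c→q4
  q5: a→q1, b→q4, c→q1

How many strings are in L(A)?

The useful subgraph on states {q1, q5} is acyclic, so L(A) is finite; the longest accepting path visits 2 useful states, giving maximum string length 1.
Counting accepting paths from q5 by length: 1 of length 0, 2 of length 1. Total 3.

3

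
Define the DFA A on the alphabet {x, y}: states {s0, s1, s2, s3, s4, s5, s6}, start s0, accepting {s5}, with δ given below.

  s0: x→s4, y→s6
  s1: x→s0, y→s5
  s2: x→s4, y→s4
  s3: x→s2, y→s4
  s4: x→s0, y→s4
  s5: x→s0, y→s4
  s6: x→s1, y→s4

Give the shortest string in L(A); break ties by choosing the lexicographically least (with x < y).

A breadth-first search from s0 reaches an accepting state first via the path s0 → s6 → s1 → s5 on input yxy.
No string of length < 3 is accepted (BFS exhausts all shorter strings without reaching an accepting state), and yxy is the lexicographically least accepting string of length 3.

yxy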